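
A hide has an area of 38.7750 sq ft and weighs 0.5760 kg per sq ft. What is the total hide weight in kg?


Formula: Weight = area * weight_per_sqft
Substituting: Weight = 38.7750 * 0.5760
Result: 22.3344 kg


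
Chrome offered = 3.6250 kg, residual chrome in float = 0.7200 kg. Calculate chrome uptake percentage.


Formula: Uptake = (offered - residual) / offered * 100
Substituting: Uptake = (3.6250 - 0.7200) / 3.6250 * 100
Result: 80.1379 %


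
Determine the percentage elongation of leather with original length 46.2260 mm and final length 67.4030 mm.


Formula: Elongation = (Lf - L0) / L0 * 100
Substituting: Elongation = (67.4030 - 46.2260) / 46.2260 * 100
Result: 45.8119 %


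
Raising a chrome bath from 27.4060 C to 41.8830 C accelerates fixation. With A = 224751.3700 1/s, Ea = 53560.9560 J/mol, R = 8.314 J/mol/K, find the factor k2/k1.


T1 = 27.4060 + 273.15 = 300.5560 K; T2 = 41.8830 + 273.15 = 315.0330 K
k1 = A * exp(-Ea/(R*T1)) = 224751.3700 * exp(-53560.9560/(8.314*300.5560)) = 1.1036e-04 1/s
k2 = A * exp(-Ea/(R*T2)) = 224751.3700 * exp(-53560.9560/(8.314*315.0330)) = 2.9553e-04 1/s
k2/k1 = 2.9553e-04 / 1.1036e-04 = 2.6778


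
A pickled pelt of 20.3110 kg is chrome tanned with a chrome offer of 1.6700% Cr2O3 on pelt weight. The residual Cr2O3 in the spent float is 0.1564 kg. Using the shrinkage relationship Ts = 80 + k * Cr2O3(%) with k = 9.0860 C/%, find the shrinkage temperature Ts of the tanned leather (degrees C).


Offered = pelt * offer_pct / 100 = 20.3110 * 1.6700 / 100 = 0.3392 kg
Uptake = offered - residual = 0.3392 - 0.1564 = 0.1828 kg
Cr2O3% on pelt = uptake / pelt * 100 = 0.1828 / 20.3110 * 100 = 0.9000 %
Ts = 80 + k * Cr2O3% = 80 + 9.0860 * 0.9000 = 88.1772 C


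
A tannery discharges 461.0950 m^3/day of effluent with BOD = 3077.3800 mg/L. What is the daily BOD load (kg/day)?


Formula: BOD_load = volume * conc / 1000
Substituting: BOD_load = 461.0950 * 3077.3800 / 1000
Result: 1418.9645 kg/day


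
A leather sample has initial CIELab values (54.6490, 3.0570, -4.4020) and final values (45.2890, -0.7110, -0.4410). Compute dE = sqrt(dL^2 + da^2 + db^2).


dL = -9.3600, da = -3.7680, db = 3.9610
dE = sqrt((-9.3600)^2 + (-3.7680)^2 + 3.9610^2) = 10.8396


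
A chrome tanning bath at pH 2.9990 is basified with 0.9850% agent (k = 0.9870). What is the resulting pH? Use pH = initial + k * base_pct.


Formula: pH_final = pH_initial + k * base_pct
Substituting: pH_final = 2.9990 + 0.9870 * 0.9850
Result: 3.9712


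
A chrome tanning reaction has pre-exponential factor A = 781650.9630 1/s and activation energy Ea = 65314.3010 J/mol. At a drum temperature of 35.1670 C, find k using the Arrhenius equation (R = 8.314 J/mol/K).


T_K = T_C + 273.15 = 35.1670 + 273.15 = 308.3170 K
exponent = -Ea / (R * T_K) = -65314.3010 / (8.314 * 308.3170) = -25.4801
k = A * exp(exponent) = 781650.9630 * exp(-25.4801) = 6.7167e-06 1/s


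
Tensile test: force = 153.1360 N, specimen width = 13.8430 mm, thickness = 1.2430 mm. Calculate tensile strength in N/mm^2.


Formula: TS = force / (width * thickness)
Substituting: TS = 153.1360 / (13.8430 * 1.2430)
Result: 8.8997 N/mm^2


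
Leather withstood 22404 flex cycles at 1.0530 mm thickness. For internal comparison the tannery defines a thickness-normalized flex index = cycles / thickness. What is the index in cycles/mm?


Formula: Index = cycles / thickness
Substituting: Index = 22404 / 1.0530
Result: 21276.3533 cycles/mm


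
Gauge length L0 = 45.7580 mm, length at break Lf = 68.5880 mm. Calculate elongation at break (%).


Formula: Elongation = (Lf - L0) / L0 * 100
Substituting: Elongation = (68.5880 - 45.7580) / 45.7580 * 100
Result: 49.8929 %


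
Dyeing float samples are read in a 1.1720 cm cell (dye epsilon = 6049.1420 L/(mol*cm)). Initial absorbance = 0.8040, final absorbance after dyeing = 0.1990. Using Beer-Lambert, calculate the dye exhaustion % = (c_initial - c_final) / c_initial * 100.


c_initial = A_i / (epsilon * l) = 0.8040 / (6049.1420 * 1.1720) = 1.1341e-04 mol/L
c_final = A_f / (epsilon * l) = 0.1990 / (6049.1420 * 1.1720) = 2.8069e-05 mol/L
Exhaustion = (c_initial - c_final) / c_initial * 100 = (1.1341e-04 - 2.8069e-05) / 1.1341e-04 * 100 = 75.2488 %


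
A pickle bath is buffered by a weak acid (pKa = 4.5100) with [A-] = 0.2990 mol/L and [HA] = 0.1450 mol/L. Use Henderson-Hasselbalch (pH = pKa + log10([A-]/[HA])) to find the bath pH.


ratio = [A-] / [HA] = 0.2990 / 0.1450 = 2.0621
log10(ratio) = 0.3143
pH = pKa + log10(ratio) = 4.5100 + 0.3143 = 4.8243


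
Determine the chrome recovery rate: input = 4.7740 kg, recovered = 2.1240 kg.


Formula: Recovery = recovered / input * 100
Substituting: Recovery = 2.1240 / 4.7740 * 100
Result: 44.4910 %


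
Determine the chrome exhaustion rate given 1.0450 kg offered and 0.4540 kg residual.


Formula: Uptake = (offered - residual) / offered * 100
Substituting: Uptake = (1.0450 - 0.4540) / 1.0450 * 100
Result: 56.5550 %


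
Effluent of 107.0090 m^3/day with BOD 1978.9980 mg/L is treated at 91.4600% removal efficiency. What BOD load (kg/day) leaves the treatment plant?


Load_in = volume * conc / 1000 = 107.0090 * 1978.9980 / 1000 = 211.7706 kg/day
Removed = Load_in * eff / 100 = 211.7706 * 91.4600 / 100 = 193.6854 kg/day
Load_out = Load_in - Removed = 211.7706 - 193.6854 = 18.0852 kg/day


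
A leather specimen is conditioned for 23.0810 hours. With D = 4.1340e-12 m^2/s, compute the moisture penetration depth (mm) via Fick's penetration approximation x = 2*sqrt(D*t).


t = 23.0810 hr * 3600 = 83091.6000 s
D * t = 4.1340e-12 * 83091.6000 = 3.4350e-07
x = 2 * sqrt(D*t) = 2 * sqrt(3.4350e-07) = 0.00117218 m = 1.1722 mm


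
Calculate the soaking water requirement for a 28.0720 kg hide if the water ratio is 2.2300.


Formula: Water = hide_weight * ratio
Substituting: Water = 28.0720 * 2.2300
Result: 62.6006 kg


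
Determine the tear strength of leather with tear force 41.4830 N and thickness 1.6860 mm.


Formula: Tear strength = force / thickness
Substituting: Tear strength = 41.4830 / 1.6860
Result: 24.6044 N/mm


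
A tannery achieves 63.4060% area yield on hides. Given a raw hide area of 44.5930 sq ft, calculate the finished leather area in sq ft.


Formula: finished = raw * yield / 100
Substituting: finished = 44.5930 * 63.4060 / 100
Result: 28.2746 sq ft


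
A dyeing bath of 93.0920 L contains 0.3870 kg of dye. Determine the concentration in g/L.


Formula: Conc = dye_mass(kg) / volume(L) * 1000
Substituting: Conc = 0.3870 / 93.0920 * 1000
Result: 4.1572 g/L


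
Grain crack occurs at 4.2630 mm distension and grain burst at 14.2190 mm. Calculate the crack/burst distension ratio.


Formula: Ratio = crack / burst
Substituting: Ratio = 4.2630 / 14.2190
Result: 0.2998


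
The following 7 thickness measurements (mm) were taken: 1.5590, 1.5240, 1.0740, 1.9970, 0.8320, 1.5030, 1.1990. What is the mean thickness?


Formula: Average = sum / n
Substituting: Average = 9.6880 / 7
Result: 1.3840 mm


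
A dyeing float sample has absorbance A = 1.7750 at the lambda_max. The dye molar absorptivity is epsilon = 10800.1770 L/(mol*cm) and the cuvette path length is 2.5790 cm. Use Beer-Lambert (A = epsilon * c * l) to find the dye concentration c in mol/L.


Formula: c = A / (epsilon * l)
Substituting: c = 1.7750 / (10800.1770 * 2.5790)
Result: 6.3726e-05 mol/L


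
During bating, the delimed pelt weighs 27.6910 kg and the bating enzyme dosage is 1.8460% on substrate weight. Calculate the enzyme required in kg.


Formula: Enzyme = substrate * pct / 100
Substituting: Enzyme = 27.6910 * 1.8460 / 100
Result: 0.5112 kg


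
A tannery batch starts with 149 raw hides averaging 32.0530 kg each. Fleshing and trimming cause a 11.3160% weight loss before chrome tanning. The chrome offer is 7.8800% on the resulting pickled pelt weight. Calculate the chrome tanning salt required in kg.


Total_raw = N * avg_wt = 149 * 32.0530 = 4775.8970 kg
Substrate = Total_raw * (1 - loss/100) = 4775.8970 * (1 - 11.3160/100) = 4235.4565 kg
Chrome = Substrate * pct / 100 = 4235.4565 * 7.8800 / 100 = 333.7540 kg


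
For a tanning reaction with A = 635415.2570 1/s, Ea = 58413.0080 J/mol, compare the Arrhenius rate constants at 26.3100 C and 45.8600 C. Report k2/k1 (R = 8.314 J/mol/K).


T1 = 26.3100 + 273.15 = 299.4600 K; T2 = 45.8600 + 273.15 = 319.0100 K
k1 = A * exp(-Ea/(R*T1)) = 635415.2570 * exp(-58413.0080/(8.314*299.4600)) = 4.1090e-05 1/s
k2 = A * exp(-Ea/(R*T2)) = 635415.2570 * exp(-58413.0080/(8.314*319.0100)) = 1.7305e-04 1/s
k2/k1 = 1.7305e-04 / 4.1090e-05 = 4.2115


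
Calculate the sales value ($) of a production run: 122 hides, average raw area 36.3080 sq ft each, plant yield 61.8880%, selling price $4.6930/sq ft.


Raw_total = N * avg_area = 122 * 36.3080 = 4429.5760 sq ft
Finished = Raw_total * yield / 100 = 4429.5760 * 61.8880 / 100 = 2741.3760 sq ft
Value = Finished * price = 2741.3760 * 4.6930 = 12865.2775 $


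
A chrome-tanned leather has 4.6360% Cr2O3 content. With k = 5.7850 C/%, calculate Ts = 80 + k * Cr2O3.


Formula: Ts = 80 + k * Cr2O3
Substituting: Ts = 80 + 5.7850 * 4.6360
Result: 106.8193 C


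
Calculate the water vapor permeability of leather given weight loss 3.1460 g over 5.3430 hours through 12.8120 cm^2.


Formula: WVP = loss / (area * time)
Substituting: WVP = 3.1460 / (12.8120 * 5.3430)
Result: 0.0459575 g/(cm^2*hr)


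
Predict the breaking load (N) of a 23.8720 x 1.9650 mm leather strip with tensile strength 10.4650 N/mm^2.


Formula: F = TS * w * t
Substituting: F = 10.4650 * 23.8720 * 1.9650
Result: 490.8972 N


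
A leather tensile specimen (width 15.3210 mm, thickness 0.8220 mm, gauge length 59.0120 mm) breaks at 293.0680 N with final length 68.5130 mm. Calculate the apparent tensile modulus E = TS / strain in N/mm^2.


TS = F / (w * t) = 293.0680 / (15.3210 * 0.8220) = 23.2707 N/mm^2
strain = (Lf - L0) / L0 = (68.5130 - 59.0120) / 59.0120 = 0.1610
E = TS / strain = 23.2707 / 0.1610 = 144.5375 N/mm^2


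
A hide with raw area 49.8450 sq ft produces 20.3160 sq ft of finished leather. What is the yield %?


Formula: Yield = finished / raw * 100
Substituting: Yield = 20.3160 / 49.8450 * 100
Result: 40.7584 %


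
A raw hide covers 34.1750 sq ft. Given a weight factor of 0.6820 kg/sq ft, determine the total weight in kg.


Formula: Weight = area * weight_per_sqft
Substituting: Weight = 34.1750 * 0.6820
Result: 23.3073 kg


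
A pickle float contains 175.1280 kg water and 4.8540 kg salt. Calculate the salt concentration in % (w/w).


Formula: Conc = salt / (water + salt) * 100
Substituting: Conc = 4.8540 / (175.1280 + 4.8540) * 100
Result: 2.6969 %


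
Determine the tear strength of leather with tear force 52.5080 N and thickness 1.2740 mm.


Formula: Tear strength = force / thickness
Substituting: Tear strength = 52.5080 / 1.2740
Result: 41.2151 N/mm


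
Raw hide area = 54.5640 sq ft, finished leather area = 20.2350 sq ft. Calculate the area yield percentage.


Formula: Yield = finished / raw * 100
Substituting: Yield = 20.2350 / 54.5640 * 100
Result: 37.0849 %


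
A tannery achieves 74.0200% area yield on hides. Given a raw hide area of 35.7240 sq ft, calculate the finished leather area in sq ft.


Formula: finished = raw * yield / 100
Substituting: finished = 35.7240 * 74.0200 / 100
Result: 26.4429 sq ft


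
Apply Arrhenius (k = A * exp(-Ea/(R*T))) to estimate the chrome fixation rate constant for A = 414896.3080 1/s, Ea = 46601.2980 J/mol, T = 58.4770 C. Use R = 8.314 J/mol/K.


T_K = T_C + 273.15 = 58.4770 + 273.15 = 331.6270 K
exponent = -Ea / (R * T_K) = -46601.2980 / (8.314 * 331.6270) = -16.9020
k = A * exp(exponent) = 414896.3080 * exp(-16.9020) = 0.018945 1/s


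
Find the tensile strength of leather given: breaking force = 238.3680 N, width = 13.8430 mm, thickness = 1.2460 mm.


Formula: TS = force / (width * thickness)
Substituting: TS = 238.3680 / (13.8430 * 1.2460)
Result: 13.8197 N/mm^2


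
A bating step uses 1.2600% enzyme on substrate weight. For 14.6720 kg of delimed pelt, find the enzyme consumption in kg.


Formula: Enzyme = substrate * pct / 100
Substituting: Enzyme = 14.6720 * 1.2600 / 100
Result: 0.1849 kg


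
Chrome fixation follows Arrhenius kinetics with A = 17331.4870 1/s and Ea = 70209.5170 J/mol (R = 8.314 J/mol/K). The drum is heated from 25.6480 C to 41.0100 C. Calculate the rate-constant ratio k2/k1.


T1 = 25.6480 + 273.15 = 298.7980 K; T2 = 41.0100 + 273.15 = 314.1600 K
k1 = A * exp(-Ea/(R*T1)) = 17331.4870 * exp(-70209.5170/(8.314*298.7980)) = 9.2183e-09 1/s
k2 = A * exp(-Ea/(R*T2)) = 17331.4870 * exp(-70209.5170/(8.314*314.1600)) = 3.6715e-08 1/s
k2/k1 = 3.6715e-08 / 9.2183e-09 = 3.9828


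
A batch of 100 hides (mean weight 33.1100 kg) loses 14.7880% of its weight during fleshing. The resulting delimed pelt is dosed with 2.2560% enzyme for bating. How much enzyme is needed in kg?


Total_raw = N * avg_wt = 100 * 33.1100 = 3311.0000 kg
Substrate = Total_raw * (1 - loss/100) = 3311.0000 * (1 - 14.7880/100) = 2821.3693 kg
Enzyme = Substrate * pct / 100 = 2821.3693 * 2.2560 / 100 = 63.6501 kg


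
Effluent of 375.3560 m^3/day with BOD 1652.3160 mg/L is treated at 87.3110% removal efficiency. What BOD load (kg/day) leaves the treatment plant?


Load_in = volume * conc / 1000 = 375.3560 * 1652.3160 / 1000 = 620.2067 kg/day
Removed = Load_in * eff / 100 = 620.2067 * 87.3110 / 100 = 541.5087 kg/day
Load_out = Load_in - Removed = 620.2067 - 541.5087 = 78.6980 kg/day


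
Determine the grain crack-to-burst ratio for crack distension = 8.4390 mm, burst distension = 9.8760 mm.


Formula: Ratio = crack / burst
Substituting: Ratio = 8.4390 / 9.8760
Result: 0.8545


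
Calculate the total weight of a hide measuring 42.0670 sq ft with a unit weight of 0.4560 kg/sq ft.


Formula: Weight = area * weight_per_sqft
Substituting: Weight = 42.0670 * 0.4560
Result: 19.1826 kg


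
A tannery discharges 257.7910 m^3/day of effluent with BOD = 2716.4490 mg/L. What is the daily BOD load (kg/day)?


Formula: BOD_load = volume * conc / 1000
Substituting: BOD_load = 257.7910 * 2716.4490 / 1000
Result: 700.2761 kg/day


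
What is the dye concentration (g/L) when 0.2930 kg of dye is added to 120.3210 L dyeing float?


Formula: Conc = dye_mass(kg) / volume(L) * 1000
Substituting: Conc = 0.2930 / 120.3210 * 1000
Result: 2.4352 g/L


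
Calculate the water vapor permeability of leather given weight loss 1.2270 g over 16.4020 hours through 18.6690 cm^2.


Formula: WVP = loss / (area * time)
Substituting: WVP = 1.2270 / (18.6690 * 16.4020)
Result: 0.00400707 g/(cm^2*hr)


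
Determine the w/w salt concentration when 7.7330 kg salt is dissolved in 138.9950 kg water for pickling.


Formula: Conc = salt / (water + salt) * 100
Substituting: Conc = 7.7330 / (138.9950 + 7.7330) * 100
Result: 5.2703 %


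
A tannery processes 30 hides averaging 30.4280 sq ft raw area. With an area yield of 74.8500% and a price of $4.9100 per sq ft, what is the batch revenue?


Raw_total = N * avg_area = 30 * 30.4280 = 912.8400 sq ft
Finished = Raw_total * yield / 100 = 912.8400 * 74.8500 / 100 = 683.2607 sq ft
Value = Finished * price = 683.2607 * 4.9100 = 3354.8102 $


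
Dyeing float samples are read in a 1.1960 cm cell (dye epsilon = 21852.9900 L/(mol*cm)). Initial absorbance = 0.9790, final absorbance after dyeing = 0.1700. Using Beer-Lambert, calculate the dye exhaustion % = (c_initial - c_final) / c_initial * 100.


c_initial = A_i / (epsilon * l) = 0.9790 / (21852.9900 * 1.1960) = 3.7458e-05 mol/L
c_final = A_f / (epsilon * l) = 0.1700 / (21852.9900 * 1.1960) = 6.5044e-06 mol/L
Exhaustion = (c_initial - c_final) / c_initial * 100 = (3.7458e-05 - 6.5044e-06) / 3.7458e-05 * 100 = 82.6353 %


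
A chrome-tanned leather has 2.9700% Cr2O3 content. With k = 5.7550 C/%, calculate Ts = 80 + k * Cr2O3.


Formula: Ts = 80 + k * Cr2O3
Substituting: Ts = 80 + 5.7550 * 2.9700
Result: 97.0923 C


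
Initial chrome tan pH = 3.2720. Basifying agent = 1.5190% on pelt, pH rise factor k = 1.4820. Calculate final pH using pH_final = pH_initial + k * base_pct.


Formula: pH_final = pH_initial + k * base_pct
Substituting: pH_final = 3.2720 + 1.4820 * 1.5190
Result: 5.5232


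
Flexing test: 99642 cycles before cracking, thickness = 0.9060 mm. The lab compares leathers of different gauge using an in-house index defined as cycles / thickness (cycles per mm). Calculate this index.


Formula: Index = cycles / thickness
Substituting: Index = 99642 / 0.9060
Result: 109980.1325 cycles/mm


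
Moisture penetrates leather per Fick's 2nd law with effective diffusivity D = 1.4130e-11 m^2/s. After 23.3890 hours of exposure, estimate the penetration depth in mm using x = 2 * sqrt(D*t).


t = 23.3890 hr * 3600 = 84200.4000 s
D * t = 1.4130e-11 * 84200.4000 = 1.1898e-06
x = 2 * sqrt(D*t) = 2 * sqrt(1.1898e-06) = 0.00218151 m = 2.1815 mm


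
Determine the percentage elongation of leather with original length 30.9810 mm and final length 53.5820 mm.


Formula: Elongation = (Lf - L0) / L0 * 100
Substituting: Elongation = (53.5820 - 30.9810) / 30.9810 * 100
Result: 72.9512 %


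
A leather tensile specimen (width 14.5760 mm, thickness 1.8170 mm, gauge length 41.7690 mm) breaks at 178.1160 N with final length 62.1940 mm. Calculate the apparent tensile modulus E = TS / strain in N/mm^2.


TS = F / (w * t) = 178.1160 / (14.5760 * 1.8170) = 6.7253 N/mm^2
strain = (Lf - L0) / L0 = (62.1940 - 41.7690) / 41.7690 = 0.4890
E = TS / strain = 6.7253 / 0.4890 = 13.7531 N/mm^2


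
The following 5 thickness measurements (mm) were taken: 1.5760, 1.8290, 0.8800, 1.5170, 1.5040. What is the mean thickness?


Formula: Average = sum / n
Substituting: Average = 7.3060 / 5
Result: 1.4612 mm


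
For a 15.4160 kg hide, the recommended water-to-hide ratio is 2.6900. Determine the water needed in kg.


Formula: Water = hide_weight * ratio
Substituting: Water = 15.4160 * 2.6900
Result: 41.4690 kg


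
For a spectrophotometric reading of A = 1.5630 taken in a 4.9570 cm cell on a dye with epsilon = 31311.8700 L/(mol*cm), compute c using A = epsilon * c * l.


Formula: c = A / (epsilon * l)
Substituting: c = 1.5630 / (31311.8700 * 4.9570)
Result: 1.0070e-05 mol/L


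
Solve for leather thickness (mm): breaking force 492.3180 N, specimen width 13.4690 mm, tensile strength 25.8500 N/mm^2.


Formula: t = F / (TS * w)
Substituting: t = 492.3180 / (25.8500 * 13.4690)
Result: 1.4140 mm


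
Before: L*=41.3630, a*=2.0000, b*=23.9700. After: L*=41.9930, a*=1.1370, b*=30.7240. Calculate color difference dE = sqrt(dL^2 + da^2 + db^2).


dL = 0.6300, da = -0.8630, db = 6.7540
dE = sqrt(0.6300^2 + (-0.8630)^2 + 6.7540^2) = 6.8380


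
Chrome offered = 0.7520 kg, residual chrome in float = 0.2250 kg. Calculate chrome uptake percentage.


Formula: Uptake = (offered - residual) / offered * 100
Substituting: Uptake = (0.7520 - 0.2250) / 0.7520 * 100
Result: 70.0798 %


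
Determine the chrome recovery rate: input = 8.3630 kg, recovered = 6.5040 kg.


Formula: Recovery = recovered / input * 100
Substituting: Recovery = 6.5040 / 8.3630 * 100
Result: 77.7711 %


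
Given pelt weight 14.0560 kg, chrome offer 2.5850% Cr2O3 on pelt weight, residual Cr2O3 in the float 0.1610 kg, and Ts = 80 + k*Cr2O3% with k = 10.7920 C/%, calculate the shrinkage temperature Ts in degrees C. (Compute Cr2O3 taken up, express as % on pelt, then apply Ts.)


Offered = pelt * offer_pct / 100 = 14.0560 * 2.5850 / 100 = 0.3633 kg
Uptake = offered - residual = 0.3633 - 0.1610 = 0.2023 kg
Cr2O3% on pelt = uptake / pelt * 100 = 0.2023 / 14.0560 * 100 = 1.4396 %
Ts = 80 + k * Cr2O3% = 80 + 10.7920 * 1.4396 = 95.5360 C


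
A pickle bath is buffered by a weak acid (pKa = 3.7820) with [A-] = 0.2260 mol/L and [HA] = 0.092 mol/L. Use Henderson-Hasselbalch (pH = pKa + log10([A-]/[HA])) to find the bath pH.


ratio = [A-] / [HA] = 0.2260 / 0.092 = 2.4565
log10(ratio) = 0.3903
pH = pKa + log10(ratio) = 3.7820 + 0.3903 = 4.1723


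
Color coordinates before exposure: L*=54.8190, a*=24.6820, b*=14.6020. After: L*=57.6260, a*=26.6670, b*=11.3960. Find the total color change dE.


dL = 2.8070, da = 1.9850, db = -3.2060
dE = sqrt(2.8070^2 + 1.9850^2 + (-3.2060)^2) = 4.7008


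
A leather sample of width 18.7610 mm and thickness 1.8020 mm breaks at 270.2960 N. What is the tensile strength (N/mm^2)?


Formula: TS = force / (width * thickness)
Substituting: TS = 270.2960 / (18.7610 * 1.8020)
Result: 7.9952 N/mm^2


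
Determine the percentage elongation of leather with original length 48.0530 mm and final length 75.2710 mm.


Formula: Elongation = (Lf - L0) / L0 * 100
Substituting: Elongation = (75.2710 - 48.0530) / 48.0530 * 100
Result: 56.6416 %


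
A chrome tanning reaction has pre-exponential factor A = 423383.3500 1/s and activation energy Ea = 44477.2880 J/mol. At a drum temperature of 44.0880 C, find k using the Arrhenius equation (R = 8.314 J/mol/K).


T_K = T_C + 273.15 = 44.0880 + 273.15 = 317.2380 K
exponent = -Ea / (R * T_K) = -44477.2880 / (8.314 * 317.2380) = -16.8633
k = A * exp(exponent) = 423383.3500 * exp(-16.8633) = 0.020095 1/s


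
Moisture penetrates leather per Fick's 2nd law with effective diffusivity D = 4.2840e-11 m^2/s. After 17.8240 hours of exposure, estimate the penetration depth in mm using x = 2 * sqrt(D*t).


t = 17.8240 hr * 3600 = 64166.4000 s
D * t = 4.2840e-11 * 64166.4000 = 2.7489e-06
x = 2 * sqrt(D*t) = 2 * sqrt(2.7489e-06) = 0.00331595 m = 3.3160 mm


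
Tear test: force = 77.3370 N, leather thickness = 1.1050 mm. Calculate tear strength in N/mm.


Formula: Tear strength = force / thickness
Substituting: Tear strength = 77.3370 / 1.1050
Result: 69.9882 N/mm


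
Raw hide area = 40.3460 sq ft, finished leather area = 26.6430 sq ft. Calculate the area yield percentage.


Formula: Yield = finished / raw * 100
Substituting: Yield = 26.6430 / 40.3460 * 100
Result: 66.0363 %


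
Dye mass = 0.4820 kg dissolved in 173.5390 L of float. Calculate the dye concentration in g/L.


Formula: Conc = dye_mass(kg) / volume(L) * 1000
Substituting: Conc = 0.4820 / 173.5390 * 1000
Result: 2.7775 g/L


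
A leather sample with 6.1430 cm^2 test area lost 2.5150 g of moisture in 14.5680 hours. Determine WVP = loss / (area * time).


Formula: WVP = loss / (area * time)
Substituting: WVP = 2.5150 / (6.1430 * 14.5680)
Result: 0.0281033 g/(cm^2*hr)


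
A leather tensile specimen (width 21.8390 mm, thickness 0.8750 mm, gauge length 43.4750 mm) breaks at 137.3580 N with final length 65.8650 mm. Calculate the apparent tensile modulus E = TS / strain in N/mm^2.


TS = F / (w * t) = 137.3580 / (21.8390 * 0.8750) = 7.1881 N/mm^2
strain = (Lf - L0) / L0 = (65.8650 - 43.4750) / 43.4750 = 0.5150
E = TS / strain = 7.1881 / 0.5150 = 13.9572 N/mm^2


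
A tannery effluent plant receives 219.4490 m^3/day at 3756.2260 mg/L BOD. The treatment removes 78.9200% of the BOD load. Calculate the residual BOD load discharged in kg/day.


Load_in = volume * conc / 1000 = 219.4490 * 3756.2260 / 1000 = 824.3000 kg/day
Removed = Load_in * eff / 100 = 824.3000 * 78.9200 / 100 = 650.5376 kg/day
Load_out = Load_in - Removed = 824.3000 - 650.5376 = 173.7624 kg/day


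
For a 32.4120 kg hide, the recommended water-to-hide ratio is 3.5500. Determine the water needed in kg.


Formula: Water = hide_weight * ratio
Substituting: Water = 32.4120 * 3.5500
Result: 115.0626 kg


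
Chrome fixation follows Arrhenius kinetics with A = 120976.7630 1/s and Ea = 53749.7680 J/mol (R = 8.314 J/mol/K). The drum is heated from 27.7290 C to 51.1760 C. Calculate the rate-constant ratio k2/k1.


T1 = 27.7290 + 273.15 = 300.8790 K; T2 = 51.1760 + 273.15 = 324.3260 K
k1 = A * exp(-Ea/(R*T1)) = 120976.7630 * exp(-53749.7680/(8.314*300.8790)) = 5.6369e-05 1/s
k2 = A * exp(-Ea/(R*T2)) = 120976.7630 * exp(-53749.7680/(8.314*324.3260)) = 2.6648e-04 1/s
k2/k1 = 2.6648e-04 / 5.6369e-05 = 4.7275


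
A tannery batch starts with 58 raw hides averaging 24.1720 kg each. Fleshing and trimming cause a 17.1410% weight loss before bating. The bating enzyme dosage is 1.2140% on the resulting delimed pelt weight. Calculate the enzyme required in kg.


Total_raw = N * avg_wt = 58 * 24.1720 = 1401.9760 kg
Substrate = Total_raw * (1 - loss/100) = 1401.9760 * (1 - 17.1410/100) = 1161.6633 kg
Enzyme = Substrate * pct / 100 = 1161.6633 * 1.2140 / 100 = 14.1026 kg


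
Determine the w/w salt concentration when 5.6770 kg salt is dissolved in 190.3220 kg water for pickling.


Formula: Conc = salt / (water + salt) * 100
Substituting: Conc = 5.6770 / (190.3220 + 5.6770) * 100
Result: 2.8964 %


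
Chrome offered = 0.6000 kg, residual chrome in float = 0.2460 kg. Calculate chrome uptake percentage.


Formula: Uptake = (offered - residual) / offered * 100
Substituting: Uptake = (0.6000 - 0.2460) / 0.6000 * 100
Result: 59.0000 %


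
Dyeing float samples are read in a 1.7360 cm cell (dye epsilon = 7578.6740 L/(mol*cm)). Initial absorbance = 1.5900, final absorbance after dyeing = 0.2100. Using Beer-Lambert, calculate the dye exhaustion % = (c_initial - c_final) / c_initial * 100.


c_initial = A_i / (epsilon * l) = 1.5900 / (7578.6740 * 1.7360) = 1.2085e-04 mol/L
c_final = A_f / (epsilon * l) = 0.2100 / (7578.6740 * 1.7360) = 1.5962e-05 mol/L
Exhaustion = (c_initial - c_final) / c_initial * 100 = (1.2085e-04 - 1.5962e-05) / 1.2085e-04 * 100 = 86.7925 %


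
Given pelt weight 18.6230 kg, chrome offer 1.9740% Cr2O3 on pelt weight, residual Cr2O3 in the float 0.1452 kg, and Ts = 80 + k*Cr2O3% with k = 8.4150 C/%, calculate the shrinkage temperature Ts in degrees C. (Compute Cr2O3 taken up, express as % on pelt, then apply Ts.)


Offered = pelt * offer_pct / 100 = 18.6230 * 1.9740 / 100 = 0.3676 kg
Uptake = offered - residual = 0.3676 - 0.1452 = 0.2224 kg
Cr2O3% on pelt = uptake / pelt * 100 = 0.2224 / 18.6230 * 100 = 1.1943 %
Ts = 80 + k * Cr2O3% = 80 + 8.4150 * 1.1943 = 90.0502 C


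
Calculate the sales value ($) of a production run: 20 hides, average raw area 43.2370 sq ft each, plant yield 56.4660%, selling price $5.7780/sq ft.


Raw_total = N * avg_area = 20 * 43.2370 = 864.7400 sq ft
Finished = Raw_total * yield / 100 = 864.7400 * 56.4660 / 100 = 488.2841 sq ft
Value = Finished * price = 488.2841 * 5.7780 = 2821.3055 $


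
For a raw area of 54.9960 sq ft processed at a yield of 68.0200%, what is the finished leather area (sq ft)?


Formula: finished = raw * yield / 100
Substituting: finished = 54.9960 * 68.0200 / 100
Result: 37.4083 sq ft


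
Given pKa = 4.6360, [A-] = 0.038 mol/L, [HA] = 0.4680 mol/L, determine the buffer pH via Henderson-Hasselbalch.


ratio = [A-] / [HA] = 0.038 / 0.4680 = 0.0811966
log10(ratio) = -1.0905
pH = pKa + log10(ratio) = 4.6360 - 1.0905 = 3.5455


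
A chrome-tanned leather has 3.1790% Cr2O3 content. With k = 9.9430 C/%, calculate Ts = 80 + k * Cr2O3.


Formula: Ts = 80 + k * Cr2O3
Substituting: Ts = 80 + 9.9430 * 3.1790
Result: 111.6088 C


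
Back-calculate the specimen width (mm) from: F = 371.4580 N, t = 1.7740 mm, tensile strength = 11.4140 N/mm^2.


Formula: w = F / (TS * t)
Substituting: w = 371.4580 / (11.4140 * 1.7740)
Result: 18.3450 mm


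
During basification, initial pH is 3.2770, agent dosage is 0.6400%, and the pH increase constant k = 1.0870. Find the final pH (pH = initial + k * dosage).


Formula: pH_final = pH_initial + k * base_pct
Substituting: pH_final = 3.2770 + 1.0870 * 0.6400
Result: 3.9727


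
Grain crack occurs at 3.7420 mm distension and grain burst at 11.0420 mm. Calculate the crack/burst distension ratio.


Formula: Ratio = crack / burst
Substituting: Ratio = 3.7420 / 11.0420
Result: 0.3389


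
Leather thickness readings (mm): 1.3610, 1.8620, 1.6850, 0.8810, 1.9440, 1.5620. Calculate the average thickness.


Formula: Average = sum / n
Substituting: Average = 9.2950 / 6
Result: 1.5492 mm


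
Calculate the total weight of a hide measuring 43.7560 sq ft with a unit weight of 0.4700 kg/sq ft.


Formula: Weight = area * weight_per_sqft
Substituting: Weight = 43.7560 * 0.4700
Result: 20.5653 kg


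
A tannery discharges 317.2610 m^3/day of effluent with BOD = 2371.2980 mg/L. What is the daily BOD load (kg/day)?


Formula: BOD_load = volume * conc / 1000
Substituting: BOD_load = 317.2610 * 2371.2980 / 1000
Result: 752.3204 kg/day


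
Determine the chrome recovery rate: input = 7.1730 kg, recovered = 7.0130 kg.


Formula: Recovery = recovered / input * 100
Substituting: Recovery = 7.0130 / 7.1730 * 100
Result: 97.7694 %


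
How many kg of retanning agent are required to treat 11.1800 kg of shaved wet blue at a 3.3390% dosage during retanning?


Formula: Retan = substrate * pct / 100
Substituting: Retan = 11.1800 * 3.3390 / 100
Result: 0.3733 kg


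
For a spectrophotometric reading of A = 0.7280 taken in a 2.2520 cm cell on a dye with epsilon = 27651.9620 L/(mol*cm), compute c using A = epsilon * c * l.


Formula: c = A / (epsilon * l)
Substituting: c = 0.7280 / (27651.9620 * 2.2520)
Result: 1.1691e-05 mol/L


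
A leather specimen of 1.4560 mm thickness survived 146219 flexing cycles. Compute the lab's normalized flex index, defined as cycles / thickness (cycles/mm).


Formula: Index = cycles / thickness
Substituting: Index = 146219 / 1.4560
Result: 100425.1374 cycles/mm


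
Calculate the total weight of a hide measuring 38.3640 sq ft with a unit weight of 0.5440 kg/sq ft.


Formula: Weight = area * weight_per_sqft
Substituting: Weight = 38.3640 * 0.5440
Result: 20.8700 kg


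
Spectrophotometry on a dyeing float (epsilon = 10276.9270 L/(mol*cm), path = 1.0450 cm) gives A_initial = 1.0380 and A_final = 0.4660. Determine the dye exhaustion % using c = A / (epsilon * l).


c_initial = A_i / (epsilon * l) = 1.0380 / (10276.9270 * 1.0450) = 9.6654e-05 mol/L
c_final = A_f / (epsilon * l) = 0.4660 / (10276.9270 * 1.0450) = 4.3392e-05 mol/L
Exhaustion = (c_initial - c_final) / c_initial * 100 = (9.6654e-05 - 4.3392e-05) / 9.6654e-05 * 100 = 55.1060 %


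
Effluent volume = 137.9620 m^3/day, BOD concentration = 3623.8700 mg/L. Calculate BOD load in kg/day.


Formula: BOD_load = volume * conc / 1000
Substituting: BOD_load = 137.9620 * 3623.8700 / 1000
Result: 499.9564 kg/day


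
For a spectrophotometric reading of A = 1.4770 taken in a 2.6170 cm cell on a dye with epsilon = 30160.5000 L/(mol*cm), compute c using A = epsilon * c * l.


Formula: c = A / (epsilon * l)
Substituting: c = 1.4770 / (30160.5000 * 2.6170)
Result: 1.8713e-05 mol/L


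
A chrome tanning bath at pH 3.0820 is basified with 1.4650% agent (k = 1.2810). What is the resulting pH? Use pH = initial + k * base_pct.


Formula: pH_final = pH_initial + k * base_pct
Substituting: pH_final = 3.0820 + 1.2810 * 1.4650
Result: 4.9587


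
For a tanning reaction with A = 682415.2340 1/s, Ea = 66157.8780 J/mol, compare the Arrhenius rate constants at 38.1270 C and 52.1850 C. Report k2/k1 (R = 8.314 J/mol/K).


T1 = 38.1270 + 273.15 = 311.2770 K; T2 = 52.1850 + 273.15 = 325.3350 K
k1 = A * exp(-Ea/(R*T1)) = 682415.2340 * exp(-66157.8780/(8.314*311.2770)) = 5.3933e-06 1/s
k2 = A * exp(-Ea/(R*T2)) = 682415.2340 * exp(-66157.8780/(8.314*325.3350)) = 1.6278e-05 1/s
k2/k1 = 1.6278e-05 / 5.3933e-06 = 3.0181


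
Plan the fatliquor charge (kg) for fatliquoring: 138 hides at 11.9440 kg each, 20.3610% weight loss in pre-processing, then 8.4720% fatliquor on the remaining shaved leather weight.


Total_raw = N * avg_wt = 138 * 11.9440 = 1648.2720 kg
Substrate = Total_raw * (1 - loss/100) = 1648.2720 * (1 - 20.3610/100) = 1312.6673 kg
Fat = Substrate * pct / 100 = 1312.6673 * 8.4720 / 100 = 111.2092 kg


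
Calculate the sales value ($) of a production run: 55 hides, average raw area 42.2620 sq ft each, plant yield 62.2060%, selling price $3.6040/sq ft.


Raw_total = N * avg_area = 55 * 42.2620 = 2324.4100 sq ft
Finished = Raw_total * yield / 100 = 2324.4100 * 62.2060 / 100 = 1445.9225 sq ft
Value = Finished * price = 1445.9225 * 3.6040 = 5211.1046 $


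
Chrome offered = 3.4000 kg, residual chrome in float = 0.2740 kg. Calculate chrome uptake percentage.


Formula: Uptake = (offered - residual) / offered * 100
Substituting: Uptake = (3.4000 - 0.2740) / 3.4000 * 100
Result: 91.9412 %


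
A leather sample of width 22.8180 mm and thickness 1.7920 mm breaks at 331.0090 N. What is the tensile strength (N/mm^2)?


Formula: TS = force / (width * thickness)
Substituting: TS = 331.0090 / (22.8180 * 1.7920)
Result: 8.0951 N/mm^2


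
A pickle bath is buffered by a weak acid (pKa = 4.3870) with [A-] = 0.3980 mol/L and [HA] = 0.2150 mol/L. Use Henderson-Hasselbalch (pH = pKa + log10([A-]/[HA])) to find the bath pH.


ratio = [A-] / [HA] = 0.3980 / 0.2150 = 1.8512
log10(ratio) = 0.2674
pH = pKa + log10(ratio) = 4.3870 + 0.2674 = 4.6544


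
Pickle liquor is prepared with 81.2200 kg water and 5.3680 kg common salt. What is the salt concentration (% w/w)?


Formula: Conc = salt / (water + salt) * 100
Substituting: Conc = 5.3680 / (81.2200 + 5.3680) * 100
Result: 6.1995 %


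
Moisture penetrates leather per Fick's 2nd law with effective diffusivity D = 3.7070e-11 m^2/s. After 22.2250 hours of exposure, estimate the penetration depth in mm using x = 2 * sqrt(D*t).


t = 22.2250 hr * 3600 = 80010.0000 s
D * t = 3.7070e-11 * 80010.0000 = 2.9660e-06
x = 2 * sqrt(D*t) = 2 * sqrt(2.9660e-06) = 0.0034444 m = 3.4444 mm


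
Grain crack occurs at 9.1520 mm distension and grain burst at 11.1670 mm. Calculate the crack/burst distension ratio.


Formula: Ratio = crack / burst
Substituting: Ratio = 9.1520 / 11.1670
Result: 0.8196


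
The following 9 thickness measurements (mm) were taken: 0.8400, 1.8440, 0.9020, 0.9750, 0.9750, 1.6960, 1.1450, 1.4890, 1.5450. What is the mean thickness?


Formula: Average = sum / n
Substituting: Average = 11.4110 / 9
Result: 1.2679 mm


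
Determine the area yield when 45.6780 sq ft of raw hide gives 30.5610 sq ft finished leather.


Formula: Yield = finished / raw * 100
Substituting: Yield = 30.5610 / 45.6780 * 100
Result: 66.9053 %


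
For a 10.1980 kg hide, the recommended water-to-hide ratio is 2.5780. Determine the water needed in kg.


Formula: Water = hide_weight * ratio
Substituting: Water = 10.1980 * 2.5780
Result: 26.2904 kg


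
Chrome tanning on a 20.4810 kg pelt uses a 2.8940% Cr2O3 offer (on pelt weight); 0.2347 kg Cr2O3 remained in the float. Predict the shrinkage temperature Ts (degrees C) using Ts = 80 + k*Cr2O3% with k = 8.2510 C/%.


Offered = pelt * offer_pct / 100 = 20.4810 * 2.8940 / 100 = 0.5927 kg
Uptake = offered - residual = 0.5927 - 0.2347 = 0.3580 kg
Cr2O3% on pelt = uptake / pelt * 100 = 0.3580 / 20.4810 * 100 = 1.7481 %
Ts = 80 + k * Cr2O3% = 80 + 8.2510 * 1.7481 = 94.4232 C


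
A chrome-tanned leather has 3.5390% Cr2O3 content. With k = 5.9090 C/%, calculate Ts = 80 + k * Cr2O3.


Formula: Ts = 80 + k * Cr2O3
Substituting: Ts = 80 + 5.9090 * 3.5390
Result: 100.9120 C


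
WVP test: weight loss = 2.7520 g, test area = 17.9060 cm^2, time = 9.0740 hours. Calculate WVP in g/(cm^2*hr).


Formula: WVP = loss / (area * time)
Substituting: WVP = 2.7520 / (17.9060 * 9.0740)
Result: 0.0169376 g/(cm^2*hr)


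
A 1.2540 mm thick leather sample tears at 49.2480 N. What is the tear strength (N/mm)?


Formula: Tear strength = force / thickness
Substituting: Tear strength = 49.2480 / 1.2540
Result: 39.2727 N/mm


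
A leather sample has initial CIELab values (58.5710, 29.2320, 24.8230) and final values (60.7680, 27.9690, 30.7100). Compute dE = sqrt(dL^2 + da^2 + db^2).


dL = 2.1970, da = -1.2630, db = 5.8870
dE = sqrt(2.1970^2 + (-1.2630)^2 + 5.8870^2) = 6.4093


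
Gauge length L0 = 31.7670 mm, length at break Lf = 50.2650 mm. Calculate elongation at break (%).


Formula: Elongation = (Lf - L0) / L0 * 100
Substituting: Elongation = (50.2650 - 31.7670) / 31.7670 * 100
Result: 58.2302 %


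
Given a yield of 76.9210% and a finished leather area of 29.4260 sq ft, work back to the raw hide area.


Formula: raw = finished * 100 / yield
Substituting: raw = 29.4260 * 100 / 76.9210
Result: 38.2548 sq ft


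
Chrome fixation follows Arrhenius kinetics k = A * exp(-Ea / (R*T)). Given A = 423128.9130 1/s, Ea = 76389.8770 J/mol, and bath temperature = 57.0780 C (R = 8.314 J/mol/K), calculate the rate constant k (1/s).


T_K = T_C + 273.15 = 57.0780 + 273.15 = 330.2280 K
exponent = -Ea / (R * T_K) = -76389.8770 / (8.314 * 330.2280) = -27.8235
k = A * exp(exponent) = 423128.9130 * exp(-27.8235) = 3.4904e-07 1/s


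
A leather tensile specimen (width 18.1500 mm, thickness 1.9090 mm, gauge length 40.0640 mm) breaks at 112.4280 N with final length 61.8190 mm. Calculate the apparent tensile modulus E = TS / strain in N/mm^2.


TS = F / (w * t) = 112.4280 / (18.1500 * 1.9090) = 3.2448 N/mm^2
strain = (Lf - L0) / L0 = (61.8190 - 40.0640) / 40.0640 = 0.5430
E = TS / strain = 3.2448 / 0.5430 = 5.9757 N/mm^2


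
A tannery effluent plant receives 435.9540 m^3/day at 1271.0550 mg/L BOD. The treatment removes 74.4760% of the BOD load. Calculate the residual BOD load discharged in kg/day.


Load_in = volume * conc / 1000 = 435.9540 * 1271.0550 / 1000 = 554.1215 kg/day
Removed = Load_in * eff / 100 = 554.1215 * 74.4760 / 100 = 412.6875 kg/day
Load_out = Load_in - Removed = 554.1215 - 412.6875 = 141.4340 kg/day


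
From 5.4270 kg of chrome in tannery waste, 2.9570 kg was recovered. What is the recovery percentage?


Formula: Recovery = recovered / input * 100
Substituting: Recovery = 2.9570 / 5.4270 * 100
Result: 54.4868 %


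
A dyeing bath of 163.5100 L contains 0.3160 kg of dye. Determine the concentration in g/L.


Formula: Conc = dye_mass(kg) / volume(L) * 1000
Substituting: Conc = 0.3160 / 163.5100 * 1000
Result: 1.9326 g/L


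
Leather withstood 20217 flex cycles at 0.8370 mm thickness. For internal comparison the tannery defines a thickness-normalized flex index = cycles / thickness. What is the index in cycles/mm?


Formula: Index = cycles / thickness
Substituting: Index = 20217 / 0.8370
Result: 24154.1219 cycles/mm


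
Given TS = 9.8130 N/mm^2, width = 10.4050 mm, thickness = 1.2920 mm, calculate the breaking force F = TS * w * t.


Formula: F = TS * w * t
Substituting: F = 9.8130 * 10.4050 * 1.2920
Result: 131.9187 N


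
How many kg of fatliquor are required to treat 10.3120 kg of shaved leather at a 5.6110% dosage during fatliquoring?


Formula: Fat = substrate * pct / 100
Substituting: Fat = 10.3120 * 5.6110 / 100
Result: 0.5786 kg


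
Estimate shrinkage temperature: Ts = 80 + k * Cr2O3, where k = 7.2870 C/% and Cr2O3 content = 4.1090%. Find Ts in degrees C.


Formula: Ts = 80 + k * Cr2O3
Substituting: Ts = 80 + 7.2870 * 4.1090
Result: 109.9423 C


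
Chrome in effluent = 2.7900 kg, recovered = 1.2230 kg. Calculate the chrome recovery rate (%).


Formula: Recovery = recovered / input * 100
Substituting: Recovery = 1.2230 / 2.7900 * 100
Result: 43.8351 %


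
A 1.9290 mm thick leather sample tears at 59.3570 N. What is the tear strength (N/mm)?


Formula: Tear strength = force / thickness
Substituting: Tear strength = 59.3570 / 1.9290
Result: 30.7709 N/mm


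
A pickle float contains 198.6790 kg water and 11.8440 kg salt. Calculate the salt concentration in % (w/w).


Formula: Conc = salt / (water + salt) * 100
Substituting: Conc = 11.8440 / (198.6790 + 11.8440) * 100
Result: 5.6260 %


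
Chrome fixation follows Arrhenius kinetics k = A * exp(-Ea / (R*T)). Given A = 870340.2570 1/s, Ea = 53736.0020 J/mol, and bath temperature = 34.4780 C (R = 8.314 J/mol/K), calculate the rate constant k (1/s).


T_K = T_C + 273.15 = 34.4780 + 273.15 = 307.6280 K
exponent = -Ea / (R * T_K) = -53736.0020 / (8.314 * 307.6280) = -21.0102
k = A * exp(exponent) = 870340.2570 * exp(-21.0102) = 6.5327e-04 1/s
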